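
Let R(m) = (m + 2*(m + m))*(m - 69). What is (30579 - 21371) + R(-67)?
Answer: 54768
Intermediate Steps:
R(m) = 5*m*(-69 + m) (R(m) = (m + 2*(2*m))*(-69 + m) = (m + 4*m)*(-69 + m) = (5*m)*(-69 + m) = 5*m*(-69 + m))
(30579 - 21371) + R(-67) = (30579 - 21371) + 5*(-67)*(-69 - 67) = 9208 + 5*(-67)*(-136) = 9208 + 45560 = 54768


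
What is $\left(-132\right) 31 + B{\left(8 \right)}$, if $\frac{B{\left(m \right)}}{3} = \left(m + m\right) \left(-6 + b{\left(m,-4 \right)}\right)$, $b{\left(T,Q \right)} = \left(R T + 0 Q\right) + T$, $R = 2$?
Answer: $-3228$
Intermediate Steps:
$b{\left(T,Q \right)} = 3 T$ ($b{\left(T,Q \right)} = \left(2 T + 0 Q\right) + T = \left(2 T + 0\right) + T = 2 T + T = 3 T$)
$B{\left(m \right)} = 6 m \left(-6 + 3 m\right)$ ($B{\left(m \right)} = 3 \left(m + m\right) \left(-6 + 3 m\right) = 3 \cdot 2 m \left(-6 + 3 m\right) = 6 m \left(-6 + 3 m\right)$)
$\left(-132\right) 31 + B{\left(8 \right)} = \left(-132\right) 31 + 18 \cdot 8 \left(-2 + 8\right) = -4092 + 18 \cdot 8 \cdot 6 = -4092 + 864 = -3228$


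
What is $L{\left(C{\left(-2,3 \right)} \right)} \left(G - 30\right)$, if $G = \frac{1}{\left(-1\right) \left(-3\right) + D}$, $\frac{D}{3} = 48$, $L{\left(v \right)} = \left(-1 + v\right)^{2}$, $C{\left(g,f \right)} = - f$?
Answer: $- \frac{70544}{147} \approx -479.89$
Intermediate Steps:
$D = 144$ ($D = 3 \cdot 48 = 144$)
$G = \frac{1}{147}$ ($G = \frac{1}{\left(-1\right) \left(-3\right) + 144} = \frac{1}{3 + 144} = \frac{1}{147} \approx 0.0068027$)
$L{\left(C{\left(-2,3 \right)} \right)} \left(G - 30\right) = \left(-1 - 3\right)^{2} \left(\frac{1}{147} - 30\right) = \left(-4\right)^{2} \left(\frac{1}{147} - 30\right) = 16 \left(- \frac{4409}{147}\right) = - \frac{70544}{147}$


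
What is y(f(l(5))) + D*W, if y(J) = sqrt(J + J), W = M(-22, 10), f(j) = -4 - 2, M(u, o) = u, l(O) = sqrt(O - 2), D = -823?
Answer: 18106 + 2*I*sqrt(3) ≈ 18106.0 + 3.4641*I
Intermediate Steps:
l(O) = sqrt(-2 + O)
f(j) = -6
W = -22
y(J) = sqrt(2)*sqrt(J) (y(J) = sqrt(2*J) = sqrt(2)*sqrt(J))
y(f(l(5))) + D*W = sqrt(2)*sqrt(-6) - 823*(-22) = sqrt(2)*(I*sqrt(6)) + 18106 = 2*I*sqrt(3) + 18106 = 18106 + 2*I*sqrt(3)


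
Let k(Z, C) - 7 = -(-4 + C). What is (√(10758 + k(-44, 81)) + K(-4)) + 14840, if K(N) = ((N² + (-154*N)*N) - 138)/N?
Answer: 30973/2 + 8*√167 ≈ 15590.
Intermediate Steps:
k(Z, C) = 11 - C (k(Z, C) = 7 - (-4 + C) = 7 + (4 - C) = 11 - C)
K(N) = (-138 - 153*N²)/N (K(N) = ((N² - 154*N²) - 138)/N = (-153*N² - 138)/N = (-138 - 153*N²)/N)
(√(10758 + k(-44, 81)) + K(-4)) + 14840 = (√(10758 + (11 - 1*81)) + (-153*(-4) - 138/(-4))) + 14840 = (√(10758 + (11 - 81)) + (612 - 138*(-¼))) + 14840 = (√(10758 - 70) + (612 + 69/2)) + 14840 = (√10688 + 1293/2) + 14840 = (8*√167 + 1293/2) + 14840 = (1293/2 + 8*√167) + 14840 = 30973/2 + 8*√167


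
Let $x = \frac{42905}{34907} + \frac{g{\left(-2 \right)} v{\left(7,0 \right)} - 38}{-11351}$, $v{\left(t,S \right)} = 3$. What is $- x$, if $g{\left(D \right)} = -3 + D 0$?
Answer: $- \frac{488655284}{396229357} \approx -1.2333$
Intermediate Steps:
$g{\left(D \right)} = -3$ ($g{\left(D \right)} = -3 + 0 = -3$)
$x = \frac{488655284}{396229357}$ ($x = \frac{42905}{34907} + \frac{\left(-3\right) 3 - 38}{-11351} = 42905 \cdot \frac{1}{34907} + \left(-9 - 38\right) \left(- \frac{1}{11351}\right) = \frac{42905}{34907} - - \frac{47}{11351} = \frac{42905}{34907} + \frac{47}{11351} = \frac{488655284}{396229357} \approx 1.2333$)
$- x = \left(-1\right) \frac{488655284}{396229357} = - \frac{488655284}{396229357}$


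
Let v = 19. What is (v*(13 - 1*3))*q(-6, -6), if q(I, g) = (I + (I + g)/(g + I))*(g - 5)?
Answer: 10450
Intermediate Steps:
q(I, g) = (1 + I)*(-5 + g) (q(I, g) = (I + (I + g)/(I + g))*(-5 + g) = (I + 1)*(-5 + g) = (1 + I)*(-5 + g))
(v*(13 - 1*3))*q(-6, -6) = (19*(13 - 1*3))*(-5 - 6 - 5*(-6) - 6*(-6)) = (19*(13 - 3))*(-5 - 6 + 30 + 36) = (19*10)*55 = 190*55 = 10450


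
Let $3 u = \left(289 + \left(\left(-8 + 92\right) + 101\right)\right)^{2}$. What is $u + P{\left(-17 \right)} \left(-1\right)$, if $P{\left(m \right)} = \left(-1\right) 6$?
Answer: $74898$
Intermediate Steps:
$P{\left(m \right)} = -6$
$u = 74892$ ($u = \frac{\left(289 + \left(\left(-8 + 92\right) + 101\right)\right)^{2}}{3} = \frac{\left(289 + \left(84 + 101\right)\right)^{2}}{3} = \frac{\left(289 + 185\right)^{2}}{3} = \frac{474^{2}}{3} = \frac{1}{3} \cdot 224676 = 74892$)
$u + P{\left(-17 \right)} \left(-1\right) = 74892 - -6 = 74892 + 6 = 74898$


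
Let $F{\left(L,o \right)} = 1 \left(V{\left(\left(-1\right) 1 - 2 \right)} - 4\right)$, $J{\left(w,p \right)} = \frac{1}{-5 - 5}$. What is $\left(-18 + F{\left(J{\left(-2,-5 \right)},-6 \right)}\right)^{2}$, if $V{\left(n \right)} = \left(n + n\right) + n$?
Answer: $961$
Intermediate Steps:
$V{\left(n \right)} = 3 n$ ($V{\left(n \right)} = 2 n + n = 3 n$)
$J{\left(w,p \right)} = - \frac{1}{10}$ ($J{\left(w,p \right)} = \frac{1}{-10} = - \frac{1}{10}$)
$F{\left(L,o \right)} = -13$ ($F{\left(L,o \right)} = 1 \left(3 \left(\left(-1\right) 1 - 2\right) - 4\right) = 1 \left(3 \left(-1 - 2\right) - 4\right) = 1 \left(3 \left(-3\right) - 4\right) = 1 \left(-9 - 4\right) = 1 \left(-13\right) = -13$)
$\left(-18 + F{\left(J{\left(-2,-5 \right)},-6 \right)}\right)^{2} = \left(-18 - 13\right)^{2} = \left(-31\right)^{2} = 961$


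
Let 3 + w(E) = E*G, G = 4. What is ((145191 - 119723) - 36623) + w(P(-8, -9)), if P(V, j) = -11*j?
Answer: -10762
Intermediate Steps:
w(E) = -3 + 4*E (w(E) = -3 + E*4 = -3 + 4*E)
((145191 - 119723) - 36623) + w(P(-8, -9)) = ((145191 - 119723) - 36623) + (-3 + 4*(-11*(-9))) = (25468 - 36623) + (-3 + 4*99) = -11155 + (-3 + 396) = -11155 + 393 = -10762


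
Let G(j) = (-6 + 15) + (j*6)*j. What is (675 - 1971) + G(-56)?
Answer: 17529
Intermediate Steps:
G(j) = 9 + 6*j**2 (G(j) = 9 + (6*j)*j = 9 + 6*j**2)
(675 - 1971) + G(-56) = (675 - 1971) + (9 + 6*(-56)**2) = -1296 + (9 + 6*3136) = -1296 + (9 + 18816) = -1296 + 18825 = 17529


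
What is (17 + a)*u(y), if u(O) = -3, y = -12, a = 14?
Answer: -93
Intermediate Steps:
(17 + a)*u(y) = (17 + 14)*(-3) = 31*(-3) = -93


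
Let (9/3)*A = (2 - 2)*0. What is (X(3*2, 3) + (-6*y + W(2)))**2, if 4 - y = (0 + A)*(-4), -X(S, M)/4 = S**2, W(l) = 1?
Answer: 27889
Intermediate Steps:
X(S, M) = -4*S**2
A = 0 (A = ((2 - 2)*0)/3 = (0*0)/3 = (1/3)*0 = 0)
y = 4 (y = 4 - (0 + 0)*(-4) = 4 - 0*(-4) = 4 - 1*0 = 4 + 0 = 4)
(X(3*2, 3) + (-6*y + W(2)))**2 = (-4*(3*2)**2 + (-6*4 + 1))**2 = (-4*6**2 + (-24 + 1))**2 = (-4*36 - 23)**2 = (-144 - 23)**2 = (-167)**2 = 27889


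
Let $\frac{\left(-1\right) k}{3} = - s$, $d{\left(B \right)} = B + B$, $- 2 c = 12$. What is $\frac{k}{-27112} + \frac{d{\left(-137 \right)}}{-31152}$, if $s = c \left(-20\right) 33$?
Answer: $- \frac{22666067}{52787064} \approx -0.42939$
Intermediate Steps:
$c = -6$ ($c = \left(- \frac{1}{2}\right) 12 = -6$)
$s = 3960$ ($s = \left(-6\right) \left(-20\right) 33 = 120 \cdot 33 = 3960$)
$d{\left(B \right)} = 2 B$
$k = 11880$ ($k = - 3 \left(\left(-1\right) 3960\right) = \left(-3\right) \left(-3960\right) = 11880$)
$\frac{k}{-27112} + \frac{d{\left(-137 \right)}}{-31152} = \frac{11880}{-27112} + \frac{2 \left(-137\right)}{-31152} = 11880 \left(- \frac{1}{27112}\right) - - \frac{137}{15576} = - \frac{1485}{3389} + \frac{137}{15576} = - \frac{22666067}{52787064}$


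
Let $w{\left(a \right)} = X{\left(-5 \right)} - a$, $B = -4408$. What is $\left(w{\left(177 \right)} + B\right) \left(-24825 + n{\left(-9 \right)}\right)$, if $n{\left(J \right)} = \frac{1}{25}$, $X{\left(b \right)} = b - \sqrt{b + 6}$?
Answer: $\frac{2849284784}{25} \approx 1.1397 \cdot 10^{8}$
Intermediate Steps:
$X{\left(b \right)} = b - \sqrt{6 + b}$
$n{\left(J \right)} = \frac{1}{25}$
$w{\left(a \right)} = -6 - a$ ($w{\left(a \right)} = \left(-5 - \sqrt{6 - 5}\right) - a = \left(-5 - \sqrt{1}\right) - a = \left(-5 - 1\right) - a = -6 - a$)
$\left(w{\left(177 \right)} + B\right) \left(-24825 + n{\left(-9 \right)}\right) = \left(\left(-6 - 177\right) - 4408\right) \left(-24825 + \frac{1}{25}\right) = \left(\left(-6 - 177\right) - 4408\right) \left(- \frac{620624}{25}\right) = \left(-183 - 4408\right) \left(- \frac{620624}{25}\right) = \left(-4591\right) \left(- \frac{620624}{25}\right) = \frac{2849284784}{25}$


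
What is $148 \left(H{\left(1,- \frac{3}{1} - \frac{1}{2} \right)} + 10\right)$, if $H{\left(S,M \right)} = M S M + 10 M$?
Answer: $-1887$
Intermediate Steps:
$H{\left(S,M \right)} = 10 M + S M^{2}$ ($H{\left(S,M \right)} = S M^{2} + 10 M = 10 M + S M^{2}$)
$148 \left(H{\left(1,- \frac{3}{1} - \frac{1}{2} \right)} + 10\right) = 148 \left(\left(- \frac{3}{1} - \frac{1}{2}\right) \left(10 + \left(- \frac{3}{1} - \frac{1}{2}\right) 1\right) + 10\right) = 148 \left(\left(\left(-3\right) 1 - \frac{1}{2}\right) \left(10 + \left(\left(-3\right) 1 - \frac{1}{2}\right) 1\right) + 10\right) = 148 \left(\left(-3 - \frac{1}{2}\right) \left(10 + \left(-3 - \frac{1}{2}\right) 1\right) + 10\right) = 148 \left(- \frac{7 \left(10 - \frac{7}{2}\right)}{2} + 10\right) = 148 \left(\left(- \frac{7}{2}\right) \frac{13}{2} + 10\right) = 148 \left(- \frac{91}{4} + 10\right) = 148 \left(- \frac{51}{4}\right) = -1887$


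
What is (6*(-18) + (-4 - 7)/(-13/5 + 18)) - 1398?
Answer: -10547/7 ≈ -1506.7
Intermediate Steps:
(6*(-18) + (-4 - 7)/(-13/5 + 18)) - 1398 = (-108 - 11/(-13*⅕ + 18)) - 1398 = (-108 - 11/(-13/5 + 18)) - 1398 = (-108 - 11/77/5) - 1398 = (-108 - 11*5/77) - 1398 = (-108 - 5/7) - 1398 = -761/7 - 1398 = -10547/7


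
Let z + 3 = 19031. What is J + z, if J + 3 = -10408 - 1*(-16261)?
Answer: 24878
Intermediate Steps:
z = 19028 (z = -3 + 19031 = 19028)
J = 5850 (J = -3 + (-10408 - 1*(-16261)) = -3 + (-10408 + 16261) = -3 + 5853 = 5850)
J + z = 5850 + 19028 = 24878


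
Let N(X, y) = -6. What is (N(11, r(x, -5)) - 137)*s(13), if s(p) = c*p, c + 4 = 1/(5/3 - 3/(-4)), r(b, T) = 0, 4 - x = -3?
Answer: 193336/29 ≈ 6666.8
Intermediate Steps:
x = 7 (x = 4 - 1*(-3) = 4 + 3 = 7)
c = -104/29 (c = -4 + 1/(5/3 - 3/(-4)) = -4 + 1/(5*(1/3) - 3*(-1/4)) = -4 + 1/(5/3 + 3/4) = -4 + 1/(29/12) = -4 + 12/29 = -104/29 ≈ -3.5862)
s(p) = -104*p/29
(N(11, r(x, -5)) - 137)*s(13) = (-6 - 137)*(-104/29*13) = -143*(-1352/29) = 193336/29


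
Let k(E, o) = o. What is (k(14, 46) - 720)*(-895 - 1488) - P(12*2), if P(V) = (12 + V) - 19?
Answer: 1606125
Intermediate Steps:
P(V) = -7 + V
(k(14, 46) - 720)*(-895 - 1488) - P(12*2) = (46 - 720)*(-895 - 1488) - (-7 + 12*2) = -674*(-2383) - (-7 + 24) = 1606142 - 1*17 = 1606142 - 17 = 1606125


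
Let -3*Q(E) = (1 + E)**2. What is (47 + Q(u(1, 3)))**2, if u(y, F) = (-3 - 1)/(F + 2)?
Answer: 12418576/5625 ≈ 2207.7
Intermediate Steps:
u(y, F) = -4/(2 + F)
Q(E) = -(1 + E)**2/3
(47 + Q(u(1, 3)))**2 = (47 - (1 - 4/(2 + 3))**2/3)**2 = (47 - (1 - 4/5)**2/3)**2 = (47 - (1/5)**2/3)**2 = (47 - 1/3*1/25)**2 = (47 - 1/75)**2 = (3524/75)**2 = 12418576/5625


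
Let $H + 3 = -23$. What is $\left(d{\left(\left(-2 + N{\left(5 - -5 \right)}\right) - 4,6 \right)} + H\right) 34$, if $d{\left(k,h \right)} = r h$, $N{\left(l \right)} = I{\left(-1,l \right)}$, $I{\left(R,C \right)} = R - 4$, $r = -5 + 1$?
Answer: $-1700$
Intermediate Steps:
$r = -4$
$H = -26$ ($H = -3 - 23 = -26$)
$I{\left(R,C \right)} = -4 + R$
$N{\left(l \right)} = -5$ ($N{\left(l \right)} = -4 - 1 = -5$)
$d{\left(k,h \right)} = - 4 h$
$\left(d{\left(\left(-2 + N{\left(5 - -5 \right)}\right) - 4,6 \right)} + H\right) 34 = \left(\left(-4\right) 6 - 26\right) 34 = \left(-24 - 26\right) 34 = \left(-50\right) 34 = -1700$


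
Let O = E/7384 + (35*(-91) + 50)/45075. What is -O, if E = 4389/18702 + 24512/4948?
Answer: 11780518719833/171108924645360 ≈ 0.068848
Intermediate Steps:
E = 40011683/7711458 (E = 4389*(1/18702) + 24512*(1/4948) = 1463/6234 + 6128/1237 = 40011683/7711458 ≈ 5.1886)
O = -11780518719833/171108924645360 (O = (40011683/7711458)/7384 + (35*(-91) + 50)/45075 = (40011683/7711458)*(1/7384) + (-3185 + 50)*(1/45075) = 40011683/56941405872 - 3135*1/45075 = 40011683/56941405872 - 209/3005 = -11780518719833/171108924645360 ≈ -0.068848)
-O = -1*(-11780518719833/171108924645360) = 11780518719833/171108924645360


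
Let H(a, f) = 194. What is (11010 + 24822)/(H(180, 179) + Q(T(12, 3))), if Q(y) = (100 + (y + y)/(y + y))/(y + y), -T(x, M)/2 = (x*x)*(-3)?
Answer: 61917696/335333 ≈ 184.65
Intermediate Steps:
T(x, M) = 6*x**2 (T(x, M) = -2*x*x*(-3) = -2*x**2*(-3) = -(-6)*x**2 = 6*x**2)
Q(y) = 101/(2*y) (Q(y) = (100 + (2*y)/((2*y)))/((2*y)) = (100 + (2*y)*(1/(2*y)))*(1/(2*y)) = (100 + 1)*(1/(2*y)) = 101*(1/(2*y)) = 101/(2*y))
(11010 + 24822)/(H(180, 179) + Q(T(12, 3))) = (11010 + 24822)/(194 + 101/(2*((6*12**2)))) = 35832/(194 + 101/(2*((6*144)))) = 35832/(194 + (101/2)/864) = 35832/(194 + (101/2)*(1/864)) = 35832/(194 + 101/1728) = 35832/(335333/1728) = 35832*(1728/335333) = 61917696/335333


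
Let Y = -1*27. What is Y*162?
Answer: -4374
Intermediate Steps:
Y = -27
Y*162 = -27*162 = -4374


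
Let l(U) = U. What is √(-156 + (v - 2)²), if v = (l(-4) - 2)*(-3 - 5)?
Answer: 14*√10 ≈ 44.272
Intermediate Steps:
v = 48 (v = (-4 - 2)*(-3 - 5) = -6*(-8) = 48)
√(-156 + (v - 2)²) = √(-156 + (48 - 2)²) = √(-156 + 46²) = √(-156 + 2116) = √1960 = 14*√10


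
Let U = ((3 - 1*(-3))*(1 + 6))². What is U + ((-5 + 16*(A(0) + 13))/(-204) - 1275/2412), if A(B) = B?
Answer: 4014921/2278 ≈ 1762.5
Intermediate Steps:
U = 1764 (U = ((3 + 3)*7)² = (6*7)² = 42² = 1764)
U + ((-5 + 16*(A(0) + 13))/(-204) - 1275/2412) = 1764 + ((-5 + 16*(0 + 13))/(-204) - 1275/2412) = 1764 + ((-5 + 16*13)*(-1/204) - 1275*1/2412) = 1764 + ((-5 + 208)*(-1/204) - 425/804) = 1764 + (203*(-1/204) - 425/804) = 1764 + (-203/204 - 425/804) = 1764 - 3471/2278 = 4014921/2278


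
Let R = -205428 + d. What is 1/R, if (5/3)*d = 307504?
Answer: -5/104628 ≈ -4.7788e-5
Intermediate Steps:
d = 922512/5 (d = (⅗)*307504 = 922512/5 ≈ 1.8450e+5)
R = -104628/5 (R = -205428 + 922512/5 = -104628/5 ≈ -20926.)
1/R = 1/(-104628/5) = -5/104628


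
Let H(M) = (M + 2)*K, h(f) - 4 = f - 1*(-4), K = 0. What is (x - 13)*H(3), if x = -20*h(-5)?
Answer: 0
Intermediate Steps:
h(f) = 8 + f (h(f) = 4 + (f - 1*(-4)) = 4 + (f + 4) = 4 + (4 + f) = 8 + f)
H(M) = 0 (H(M) = (M + 2)*0 = (2 + M)*0 = 0)
x = -60 (x = -20*(8 - 5) = -20*3 = -60)
(x - 13)*H(3) = (-60 - 13)*0 = -73*0 = 0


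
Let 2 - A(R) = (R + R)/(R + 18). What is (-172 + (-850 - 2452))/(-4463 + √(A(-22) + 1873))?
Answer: 1722718/2212945 + 772*√466/2212945 ≈ 0.78600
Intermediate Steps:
A(R) = 2 - 2*R/(18 + R) (A(R) = 2 - (R + R)/(R + 18) = 2 - 2*R/(18 + R))
(-172 + (-850 - 2452))/(-4463 + √(A(-22) + 1873)) = (-172 + (-850 - 2452))/(-4463 + √(36/(18 - 22) + 1873)) = (-172 - 3302)/(-4463 + √(36/(-4) + 1873)) = -3474/(-4463 + √(36*(-¼) + 1873)) = -3474/(-4463 + √(-9 + 1873)) = -3474/(-4463 + √1864) = -3474/(-4463 + 2*√466)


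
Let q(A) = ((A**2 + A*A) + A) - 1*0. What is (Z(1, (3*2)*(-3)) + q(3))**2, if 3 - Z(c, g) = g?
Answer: 1764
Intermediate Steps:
Z(c, g) = 3 - g
q(A) = A + 2*A**2 (q(A) = ((A**2 + A**2) + A) + 0 = (2*A**2 + A) + 0 = (A + 2*A**2) + 0 = A + 2*A**2)
(Z(1, (3*2)*(-3)) + q(3))**2 = ((3 - 3*2*(-3)) + 3*(1 + 2*3))**2 = ((3 - 6*(-3)) + 3*(1 + 6))**2 = ((3 - 1*(-18)) + 3*7)**2 = ((3 + 18) + 21)**2 = (21 + 21)**2 = 42**2 = 1764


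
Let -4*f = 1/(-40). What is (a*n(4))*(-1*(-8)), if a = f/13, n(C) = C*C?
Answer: 4/65 ≈ 0.061538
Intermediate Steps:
f = 1/160 (f = -1/4/(-40) = -1/4*(-1/40) = 1/160 ≈ 0.0062500)
n(C) = C**2
a = 1/2080 (a = (1/160)/13 = (1/160)*(1/13) = 1/2080 ≈ 0.00048077)
(a*n(4))*(-1*(-8)) = ((1/2080)*4**2)*(-1*(-8)) = ((1/2080)*16)*8 = (1/130)*8 = 4/65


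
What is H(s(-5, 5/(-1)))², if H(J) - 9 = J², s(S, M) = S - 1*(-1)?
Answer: 625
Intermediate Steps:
s(S, M) = 1 + S (s(S, M) = S + 1 = 1 + S)
H(J) = 9 + J²
H(s(-5, 5/(-1)))² = (9 + (1 - 5)²)² = (9 + (-4)²)² = (9 + 16)² = 25² = 625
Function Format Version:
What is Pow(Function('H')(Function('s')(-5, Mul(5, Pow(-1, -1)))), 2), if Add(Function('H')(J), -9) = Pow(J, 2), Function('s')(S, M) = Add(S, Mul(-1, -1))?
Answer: 625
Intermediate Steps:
Function('s')(S, M) = Add(1, S) (Function('s')(S, M) = Add(S, 1) = Add(1, S))
Function('H')(J) = Add(9, Pow(J, 2))
Pow(Function('H')(Function('s')(-5, Mul(5, Pow(-1, -1)))), 2) = Pow(Add(9, Pow(Add(1, -5), 2)), 2) = Pow(Add(9, Pow(-4, 2)), 2) = Pow(Add(9, 16), 2) = Pow(25, 2) = 625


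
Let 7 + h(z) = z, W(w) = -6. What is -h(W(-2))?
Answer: 13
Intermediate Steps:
h(z) = -7 + z
-h(W(-2)) = -(-7 - 6) = -1*(-13) = 13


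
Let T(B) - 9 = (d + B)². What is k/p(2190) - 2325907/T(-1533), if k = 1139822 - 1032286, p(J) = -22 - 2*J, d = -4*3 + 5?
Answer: -132635994019/5219911409 ≈ -25.410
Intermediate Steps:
d = -7 (d = -12 + 5 = -7)
T(B) = 9 + (-7 + B)²
k = 107536
k/p(2190) - 2325907/T(-1533) = 107536/(-22 - 2*2190) - 2325907/(9 + (-7 - 1533)²) = 107536/(-22 - 4380) - 2325907/(9 + (-1540)²) = 107536/(-4402) - 2325907/(9 + 2371600) = 107536*(-1/4402) - 2325907/2371609 = -53768/2201 - 2325907*1/2371609 = -53768/2201 - 2325907/2371609 = -132635994019/5219911409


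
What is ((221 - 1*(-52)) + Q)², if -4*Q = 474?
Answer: 95481/4 ≈ 23870.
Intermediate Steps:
Q = -237/2 (Q = -¼*474 = -237/2 ≈ -118.50)
((221 - 1*(-52)) + Q)² = ((221 - 1*(-52)) - 237/2)² = ((221 + 52) - 237/2)² = (273 - 237/2)² = (309/2)² = 95481/4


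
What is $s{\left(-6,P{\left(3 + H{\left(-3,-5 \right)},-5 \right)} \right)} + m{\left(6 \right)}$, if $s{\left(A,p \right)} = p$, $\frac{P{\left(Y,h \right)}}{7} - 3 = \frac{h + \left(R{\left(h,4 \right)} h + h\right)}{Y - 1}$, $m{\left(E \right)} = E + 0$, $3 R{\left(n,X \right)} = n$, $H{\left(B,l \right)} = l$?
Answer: $\frac{278}{9} \approx 30.889$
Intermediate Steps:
$R{\left(n,X \right)} = \frac{n}{3}$
$m{\left(E \right)} = E$
$P{\left(Y,h \right)} = 21 + \frac{7 \left(2 h + \frac{h^{2}}{3}\right)}{-1 + Y}$ ($P{\left(Y,h \right)} = 21 + 7 \frac{h + \left(\frac{h}{3} h + h\right)}{Y - 1} = 21 + 7 \frac{h + \left(\frac{h^{2}}{3} + h\right)}{-1 + Y} = 21 + 7 \frac{h + \left(h + \frac{h^{2}}{3}\right)}{-1 + Y} = 21 + 7 \frac{2 h + \frac{h^{2}}{3}}{-1 + Y} = 21 + \frac{7 \left(2 h + \frac{h^{2}}{3}\right)}{-1 + Y}$)
$s{\left(-6,P{\left(3 + H{\left(-3,-5 \right)},-5 \right)} \right)} + m{\left(6 \right)} = \frac{7 \left(-9 + \left(-5\right)^{2} + 6 \left(-5\right) + 9 \left(3 - 5\right)\right)}{3 \left(-1 + \left(3 - 5\right)\right)} + 6 = \frac{7 \left(-9 + 25 - 30 + 9 \left(-2\right)\right)}{3 \left(-1 - 2\right)} + 6 = \frac{7 \left(-9 + 25 - 30 - 18\right)}{3 \left(-3\right)} + 6 = \frac{7}{3} \left(- \frac{1}{3}\right) \left(-32\right) + 6 = \frac{224}{9} + 6 = \frac{278}{9}$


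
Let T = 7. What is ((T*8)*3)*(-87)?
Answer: -14616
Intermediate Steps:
((T*8)*3)*(-87) = ((7*8)*3)*(-87) = (56*3)*(-87) = 168*(-87) = -14616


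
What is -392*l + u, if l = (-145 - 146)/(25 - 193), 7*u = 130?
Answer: -4623/7 ≈ -660.43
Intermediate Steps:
u = 130/7 (u = (1/7)*130 = 130/7 ≈ 18.571)
l = 97/56 (l = -291/(-168) = -291*(-1/168) = 97/56 ≈ 1.7321)
-392*l + u = -392*97/56 + 130/7 = -679 + 130/7 = -4623/7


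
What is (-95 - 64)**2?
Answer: 25281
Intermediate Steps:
(-95 - 64)**2 = (-159)**2 = 25281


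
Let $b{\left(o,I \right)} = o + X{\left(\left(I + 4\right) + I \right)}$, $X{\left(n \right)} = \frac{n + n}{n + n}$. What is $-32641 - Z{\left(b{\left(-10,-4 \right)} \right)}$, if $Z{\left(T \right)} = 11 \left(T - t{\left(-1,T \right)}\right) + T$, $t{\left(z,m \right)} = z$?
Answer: $-32544$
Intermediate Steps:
$X{\left(n \right)} = 1$ ($X{\left(n \right)} = \frac{2 n}{2 n} = 2 n \frac{1}{2 n} = 1$)
$b{\left(o,I \right)} = 1 + o$ ($b{\left(o,I \right)} = o + 1 = 1 + o$)
$Z{\left(T \right)} = 11 + 12 T$ ($Z{\left(T \right)} = 11 \left(T - -1\right) + T = 11 \left(T + 1\right) + T = 11 \left(1 + T\right) + T = \left(11 + 11 T\right) + T = 11 + 12 T$)
$-32641 - Z{\left(b{\left(-10,-4 \right)} \right)} = -32641 - \left(11 + 12 \left(1 - 10\right)\right) = -32641 - \left(11 + 12 \left(-9\right)\right) = -32641 - \left(11 - 108\right) = -32641 - -97 = -32641 + 97 = -32544$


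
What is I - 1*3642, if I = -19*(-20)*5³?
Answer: 43858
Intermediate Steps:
I = 47500 (I = 380*125 = 47500)
I - 1*3642 = 47500 - 1*3642 = 47500 - 3642 = 43858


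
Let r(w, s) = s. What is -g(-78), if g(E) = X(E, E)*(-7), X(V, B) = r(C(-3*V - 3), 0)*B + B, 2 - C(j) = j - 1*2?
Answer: -546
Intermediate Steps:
C(j) = 4 - j (C(j) = 2 - (j - 1*2) = 2 - (j - 2) = 2 - (-2 + j) = 2 + (2 - j) = 4 - j)
X(V, B) = B (X(V, B) = 0*B + B = 0 + B = B)
g(E) = -7*E (g(E) = E*(-7) = -7*E)
-g(-78) = -(-7)*(-78) = -1*546 = -546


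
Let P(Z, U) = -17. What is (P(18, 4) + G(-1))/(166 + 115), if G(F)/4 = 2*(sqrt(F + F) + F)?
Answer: -25/281 + 8*I*sqrt(2)/281 ≈ -0.088968 + 0.040262*I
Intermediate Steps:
G(F) = 8*F + 8*sqrt(2)*sqrt(F) (G(F) = 4*(2*(sqrt(F + F) + F)) = 4*(2*(sqrt(2*F) + F)) = 4*(2*(sqrt(2)*sqrt(F) + F)) = 4*(2*(F + sqrt(2)*sqrt(F))) = 4*(2*F + 2*sqrt(2)*sqrt(F)) = 8*F + 8*sqrt(2)*sqrt(F))
(P(18, 4) + G(-1))/(166 + 115) = (-17 + (8*(-1) + 8*sqrt(2)*sqrt(-1)))/(166 + 115) = (-17 + (-8 + 8*sqrt(2)*I))/281 = (-17 + (-8 + 8*I*sqrt(2)))*(1/281) = (-25 + 8*I*sqrt(2))*(1/281) = -25/281 + 8*I*sqrt(2)/281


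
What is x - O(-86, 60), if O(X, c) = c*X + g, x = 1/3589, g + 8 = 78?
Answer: 18268011/3589 ≈ 5090.0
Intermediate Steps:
g = 70 (g = -8 + 78 = 70)
x = 1/3589 ≈ 0.00027863
O(X, c) = 70 + X*c (O(X, c) = c*X + 70 = X*c + 70 = 70 + X*c)
x - O(-86, 60) = 1/3589 - (70 - 86*60) = 1/3589 - (70 - 5160) = 1/3589 - 1*(-5090) = 1/3589 + 5090 = 18268011/3589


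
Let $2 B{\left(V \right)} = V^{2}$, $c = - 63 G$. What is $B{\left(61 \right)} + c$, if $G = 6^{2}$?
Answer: $- \frac{815}{2} \approx -407.5$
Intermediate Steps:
$G = 36$
$c = -2268$ ($c = \left(-63\right) 36 = -2268$)
$B{\left(V \right)} = \frac{V^{2}}{2}$
$B{\left(61 \right)} + c = \frac{61^{2}}{2} - 2268 = \frac{1}{2} \cdot 3721 - 2268 = \frac{3721}{2} - 2268 = - \frac{815}{2}$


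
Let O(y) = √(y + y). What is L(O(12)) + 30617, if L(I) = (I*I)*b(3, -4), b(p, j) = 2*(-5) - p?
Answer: 30305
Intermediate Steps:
b(p, j) = -10 - p
O(y) = √2*√y (O(y) = √(2*y) = √2*√y)
L(I) = -13*I² (L(I) = (I*I)*(-10 - 1*3) = I²*(-10 - 3) = I²*(-13) = -13*I²)
L(O(12)) + 30617 = -13*(√2*√12)² + 30617 = -13*(√2*(2*√3))² + 30617 = -13*(2*√6)² + 30617 = -13*24 + 30617 = -312 + 30617 = 30305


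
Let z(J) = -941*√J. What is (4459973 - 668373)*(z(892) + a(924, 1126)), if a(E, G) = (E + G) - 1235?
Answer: 3090154000 - 7135791200*√223 ≈ -1.0347e+11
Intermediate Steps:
a(E, G) = -1235 + E + G
(4459973 - 668373)*(z(892) + a(924, 1126)) = (4459973 - 668373)*(-1882*√223 + (-1235 + 924 + 1126)) = 3791600*(-1882*√223 + 815) = 3791600*(815 - 1882*√223) = 3090154000 - 7135791200*√223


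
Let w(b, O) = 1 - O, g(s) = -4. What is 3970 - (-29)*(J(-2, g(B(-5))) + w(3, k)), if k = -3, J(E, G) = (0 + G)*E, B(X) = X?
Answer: 4318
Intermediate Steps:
J(E, G) = E*G (J(E, G) = G*E = E*G)
3970 - (-29)*(J(-2, g(B(-5))) + w(3, k)) = 3970 - (-29)*(-2*(-4) + (1 - 1*(-3))) = 3970 - (-29)*(8 + (1 + 3)) = 3970 - (-29)*(8 + 4) = 3970 - (-29)*12 = 3970 - 1*(-348) = 3970 + 348 = 4318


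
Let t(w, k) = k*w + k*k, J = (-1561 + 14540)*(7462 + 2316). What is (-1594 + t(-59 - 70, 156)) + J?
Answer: 126911280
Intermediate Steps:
J = 126908662 (J = 12979*9778 = 126908662)
t(w, k) = k² + k*w (t(w, k) = k*w + k² = k² + k*w)
(-1594 + t(-59 - 70, 156)) + J = (-1594 + 156*(156 + (-59 - 70))) + 126908662 = (-1594 + 156*(156 - 129)) + 126908662 = (-1594 + 156*27) + 126908662 = (-1594 + 4212) + 126908662 = 2618 + 126908662 = 126911280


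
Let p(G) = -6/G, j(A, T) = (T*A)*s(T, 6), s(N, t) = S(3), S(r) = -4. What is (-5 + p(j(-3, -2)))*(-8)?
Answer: 38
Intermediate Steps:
s(N, t) = -4
j(A, T) = -4*A*T (j(A, T) = (T*A)*(-4) = (A*T)*(-4) = -4*A*T)
(-5 + p(j(-3, -2)))*(-8) = (-5 - 6/((-4*(-3)*(-2))))*(-8) = (-5 - 6/(-24))*(-8) = (-5 - 6*(-1/24))*(-8) = (-5 + ¼)*(-8) = -19/4*(-8) = 38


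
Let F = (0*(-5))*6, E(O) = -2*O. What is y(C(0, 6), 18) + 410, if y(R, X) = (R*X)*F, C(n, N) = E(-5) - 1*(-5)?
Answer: 410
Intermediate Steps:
C(n, N) = 15 (C(n, N) = -2*(-5) - 1*(-5) = 10 + 5 = 15)
F = 0 (F = 0*6 = 0)
y(R, X) = 0 (y(R, X) = (R*X)*0 = 0)
y(C(0, 6), 18) + 410 = 0 + 410 = 410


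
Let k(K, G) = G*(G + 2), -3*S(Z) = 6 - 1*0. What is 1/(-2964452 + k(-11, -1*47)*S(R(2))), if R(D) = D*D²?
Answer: -1/2968682 ≈ -3.3685e-7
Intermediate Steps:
R(D) = D³
S(Z) = -2 (S(Z) = -(6 - 1*0)/3 = -(6 + 0)/3 = -⅓*6 = -2)
k(K, G) = G*(2 + G)
1/(-2964452 + k(-11, -1*47)*S(R(2))) = 1/(-2964452 + ((-1*47)*(2 - 1*47))*(-2)) = 1/(-2964452 - 47*(2 - 47)*(-2)) = 1/(-2964452 - 47*(-45)*(-2)) = 1/(-2964452 + 2115*(-2)) = 1/(-2964452 - 4230) = 1/(-2968682) = -1/2968682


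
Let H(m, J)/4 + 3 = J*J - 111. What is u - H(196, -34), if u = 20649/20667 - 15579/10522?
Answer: -302156790549/72486058 ≈ -4168.5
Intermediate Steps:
H(m, J) = -456 + 4*J² (H(m, J) = -12 + 4*(J*J - 111) = -12 + 4*(J² - 111) = -12 + 4*(-111 + J²) = -12 + (-444 + 4*J²) = -456 + 4*J²)
u = -34900805/72486058 (u = 20649*(1/20667) - 15579*1/10522 = 6883/6889 - 15579/10522 = -34900805/72486058 ≈ -0.48148)
u - H(196, -34) = -34900805/72486058 - (-456 + 4*(-34)²) = -34900805/72486058 - (-456 + 4*1156) = -34900805/72486058 - (-456 + 4624) = -34900805/72486058 - 1*4168 = -34900805/72486058 - 4168 = -302156790549/72486058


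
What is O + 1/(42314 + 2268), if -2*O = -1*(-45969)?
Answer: -512347489/22291 ≈ -22985.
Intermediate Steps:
O = -45969/2 (O = -(-1)*(-45969)/2 = -1/2*45969 = -45969/2 ≈ -22985.)
O + 1/(42314 + 2268) = -45969/2 + 1/(42314 + 2268) = -45969/2 + 1/44582 = -512347489/22291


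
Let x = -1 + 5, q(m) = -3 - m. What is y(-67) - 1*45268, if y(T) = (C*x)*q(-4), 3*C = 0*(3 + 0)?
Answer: -45268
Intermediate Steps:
x = 4
C = 0 (C = (0*(3 + 0))/3 = (0*3)/3 = (⅓)*0 = 0)
y(T) = 0 (y(T) = (0*4)*(-3 - 1*(-4)) = 0*(-3 + 4) = 0*1 = 0)
y(-67) - 1*45268 = 0 - 1*45268 = 0 - 45268 = -45268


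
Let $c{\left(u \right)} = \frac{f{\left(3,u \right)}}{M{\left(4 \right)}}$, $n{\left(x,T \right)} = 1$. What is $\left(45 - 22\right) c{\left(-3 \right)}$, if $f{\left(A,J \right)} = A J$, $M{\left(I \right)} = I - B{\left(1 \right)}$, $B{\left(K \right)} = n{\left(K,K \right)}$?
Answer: $-69$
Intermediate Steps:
$B{\left(K \right)} = 1$
$M{\left(I \right)} = -1 + I$ ($M{\left(I \right)} = I - 1 = -1 + I$)
$c{\left(u \right)} = u$ ($c{\left(u \right)} = \frac{3 u}{-1 + 4} = \frac{3 u}{3} = 3 u \frac{1}{3} = u$)
$\left(45 - 22\right) c{\left(-3 \right)} = \left(45 - 22\right) \left(-3\right) = 23 \left(-3\right) = -69$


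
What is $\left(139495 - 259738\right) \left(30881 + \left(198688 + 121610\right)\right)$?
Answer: $-42226816497$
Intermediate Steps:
$\left(139495 - 259738\right) \left(30881 + \left(198688 + 121610\right)\right) = - 120243 \left(30881 + 320298\right) = \left(-120243\right) 351179 = -42226816497$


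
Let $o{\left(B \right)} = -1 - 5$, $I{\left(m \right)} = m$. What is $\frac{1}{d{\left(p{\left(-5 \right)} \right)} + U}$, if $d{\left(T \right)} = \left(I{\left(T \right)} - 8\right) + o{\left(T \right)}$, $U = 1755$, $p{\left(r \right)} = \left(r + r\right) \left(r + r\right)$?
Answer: $\frac{1}{1841} \approx 0.00054318$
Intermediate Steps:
$p{\left(r \right)} = 4 r^{2}$ ($p{\left(r \right)} = 2 r 2 r = 4 r^{2}$)
$o{\left(B \right)} = -6$
$d{\left(T \right)} = -14 + T$ ($d{\left(T \right)} = \left(T - 8\right) - 6 = \left(-8 + T\right) - 6 = -14 + T$)
$\frac{1}{d{\left(p{\left(-5 \right)} \right)} + U} = \frac{1}{\left(-14 + 4 \left(-5\right)^{2}\right) + 1755} = \frac{1}{\left(-14 + 4 \cdot 25\right) + 1755} = \frac{1}{\left(-14 + 100\right) + 1755} = \frac{1}{86 + 1755} = \frac{1}{1841}$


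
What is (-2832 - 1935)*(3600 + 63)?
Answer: -17461521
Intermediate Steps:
(-2832 - 1935)*(3600 + 63) = -4767*3663 = -17461521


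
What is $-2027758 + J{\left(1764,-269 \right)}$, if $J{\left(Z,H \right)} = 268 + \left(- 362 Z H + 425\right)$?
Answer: $169747727$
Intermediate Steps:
$J{\left(Z,H \right)} = 693 - 362 H Z$ ($J{\left(Z,H \right)} = 268 - \left(-425 + 362 H Z\right) = 693 - 362 H Z$)
$-2027758 + J{\left(1764,-269 \right)} = -2027758 - \left(-693 - 171774792\right) = -2027758 + \left(693 + 171774792\right) = -2027758 + 171775485 = 169747727$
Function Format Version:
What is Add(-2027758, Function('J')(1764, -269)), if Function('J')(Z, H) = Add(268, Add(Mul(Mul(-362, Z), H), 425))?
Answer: 169747727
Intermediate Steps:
Function('J')(Z, H) = Add(693, Mul(-362, H, Z)) (Function('J')(Z, H) = Add(268, Add(Mul(-362, H, Z), 425)) = Add(268, Add(425, Mul(-362, H, Z))) = Add(693, Mul(-362, H, Z)))
Add(-2027758, Function('J')(1764, -269)) = Add(-2027758, Add(693, Mul(-362, -269, 1764))) = Add(-2027758, Add(693, 171774792)) = Add(-2027758, 171775485) = 169747727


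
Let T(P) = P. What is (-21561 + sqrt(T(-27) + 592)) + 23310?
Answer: 1749 + sqrt(565) ≈ 1772.8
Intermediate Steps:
(-21561 + sqrt(T(-27) + 592)) + 23310 = (-21561 + sqrt(-27 + 592)) + 23310 = (-21561 + sqrt(565)) + 23310 = 1749 + sqrt(565)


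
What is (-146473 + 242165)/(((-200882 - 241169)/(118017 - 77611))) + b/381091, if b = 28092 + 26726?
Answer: -1473475914676914/168461657641 ≈ -8746.7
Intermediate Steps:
b = 54818
(-146473 + 242165)/(((-200882 - 241169)/(118017 - 77611))) + b/381091 = (-146473 + 242165)/(((-200882 - 241169)/(118017 - 77611))) + 54818/381091 = 95692/((-442051/40406)) + 54818*(1/381091) = 95692/((-442051*1/40406)) + 54818/381091 = 95692/(-442051/40406) + 54818/381091 = 95692*(-40406/442051) + 54818/381091 = -3866530952/442051 + 54818/381091 = -1473475914676914/168461657641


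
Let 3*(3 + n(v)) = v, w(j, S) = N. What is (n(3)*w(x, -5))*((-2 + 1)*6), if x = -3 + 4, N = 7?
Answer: 84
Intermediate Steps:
x = 1
w(j, S) = 7
n(v) = -3 + v/3
(n(3)*w(x, -5))*((-2 + 1)*6) = ((-3 + (⅓)*3)*7)*((-2 + 1)*6) = ((-3 + 1)*7)*(-1*6) = -2*7*(-6) = -14*(-6) = 84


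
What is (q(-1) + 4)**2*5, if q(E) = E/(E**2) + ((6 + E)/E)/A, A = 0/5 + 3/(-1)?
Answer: 980/9 ≈ 108.89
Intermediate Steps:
A = -3 (A = 0*(1/5) + 3*(-1) = 0 - 3 = -3)
q(E) = 1/E - (6 + E)/(3*E) (q(E) = E/(E**2) + ((6 + E)/E)/(-3) = E/E**2 + ((6 + E)/E)*(-1/3) = 1/E - (6 + E)/(3*E))
(q(-1) + 4)**2*5 = ((1/3)*(-3 - 1*(-1))/(-1) + 4)**2*5 = ((1/3)*(-1)*(-3 + 1) + 4)**2*5 = ((1/3)*(-1)*(-2) + 4)**2*5 = (2/3 + 4)**2*5 = (14/3)**2*5 = (196/9)*5 = 980/9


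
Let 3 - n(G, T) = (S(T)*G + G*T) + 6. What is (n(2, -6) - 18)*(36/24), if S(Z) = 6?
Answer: -63/2 ≈ -31.500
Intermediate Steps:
n(G, T) = -3 - 6*G - G*T (n(G, T) = 3 - ((6*G + G*T) + 6) = 3 - (6 + 6*G + G*T) = 3 + (-6 - 6*G - G*T) = -3 - 6*G - G*T)
(n(2, -6) - 18)*(36/24) = ((-3 - 6*2 - 1*2*(-6)) - 18)*(36/24) = ((-3 - 12 + 12) - 18)*(36*(1/24)) = (-3 - 18)*(3/2) = -21*3/2 = -63/2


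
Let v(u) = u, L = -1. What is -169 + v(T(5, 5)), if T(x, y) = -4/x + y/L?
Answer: -874/5 ≈ -174.80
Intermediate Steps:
T(x, y) = -y - 4/x (T(x, y) = -4/x + y/(-1) = -4/x + y*(-1) = -4/x - y = -y - 4/x)
-169 + v(T(5, 5)) = -169 + (-1*5 - 4/5) = -169 + (-5 - 4*⅕) = -169 + (-5 - ⅘) = -169 - 29/5 = -874/5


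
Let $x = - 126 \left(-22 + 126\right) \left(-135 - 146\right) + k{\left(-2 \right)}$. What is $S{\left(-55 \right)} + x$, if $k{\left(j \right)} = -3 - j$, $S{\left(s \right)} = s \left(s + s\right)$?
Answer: $3688273$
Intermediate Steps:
$S{\left(s \right)} = 2 s^{2}$ ($S{\left(s \right)} = s 2 s = 2 s^{2}$)
$x = 3682223$ ($x = - 126 \left(-22 + 126\right) \left(-135 - 146\right) - 1 = - 126 \cdot 104 \left(-281\right) + \left(-3 + 2\right) = \left(-126\right) \left(-29224\right) - 1 = 3682224 - 1 = 3682223$)
$S{\left(-55 \right)} + x = 2 \left(-55\right)^{2} + 3682223 = 2 \cdot 3025 + 3682223 = 6050 + 3682223 = 3688273$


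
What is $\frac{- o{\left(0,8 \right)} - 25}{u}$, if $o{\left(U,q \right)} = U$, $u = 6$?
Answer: $- \frac{25}{6} \approx -4.1667$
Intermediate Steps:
$\frac{- o{\left(0,8 \right)} - 25}{u} = \frac{\left(-1\right) 0 - 25}{6} = \left(0 - 25\right) \frac{1}{6} = \left(-25\right) \frac{1}{6} = - \frac{25}{6}$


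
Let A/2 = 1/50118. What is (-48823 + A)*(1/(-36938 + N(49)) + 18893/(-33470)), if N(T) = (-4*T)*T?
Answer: 268961862247250164/9758981595915 ≈ 27560.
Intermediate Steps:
N(T) = -4*T**2
A = 1/25059 (A = 2/50118 = 2*(1/50118) = 1/25059 ≈ 3.9906e-5)
(-48823 + A)*(1/(-36938 + N(49)) + 18893/(-33470)) = (-48823 + 1/25059)*(1/(-36938 - 4*49**2) + 18893/(-33470)) = -1223455556*(1/(-36938 - 4*2401) + 18893*(-1/33470))/25059 = -1223455556*(1/(-36938 - 9604) - 18893/33470)/25059 = -1223455556*(1/(-46542) - 18893/33470)/25059 = -1223455556*(-1/46542 - 18893/33470)/25059 = -1223455556/25059*(-219837869/389440185) = 268961862247250164/9758981595915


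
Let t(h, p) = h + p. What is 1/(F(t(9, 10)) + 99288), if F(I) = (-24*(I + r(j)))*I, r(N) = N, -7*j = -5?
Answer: 7/632088 ≈ 1.1074e-5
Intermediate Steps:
j = 5/7 (j = -⅐*(-5) = 5/7 ≈ 0.71429)
F(I) = I*(-120/7 - 24*I) (F(I) = (-24*(I + 5/7))*I = (-24*(5/7 + I))*I = (-120/7 - 24*I)*I = I*(-120/7 - 24*I))
1/(F(t(9, 10)) + 99288) = 1/(-24*(9 + 10)*(5 + 7*(9 + 10))/7 + 99288) = 1/(-24/7*19*(5 + 7*19) + 99288) = 1/(-24/7*19*(5 + 133) + 99288) = 1/(-24/7*19*138 + 99288) = 1/(-62928/7 + 99288) = 1/(632088/7) = 7/632088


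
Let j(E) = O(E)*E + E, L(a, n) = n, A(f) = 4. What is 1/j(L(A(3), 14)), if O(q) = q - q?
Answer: 1/14 ≈ 0.071429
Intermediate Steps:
O(q) = 0
j(E) = E (j(E) = 0*E + E = 0 + E = E)
1/j(L(A(3), 14)) = 1/14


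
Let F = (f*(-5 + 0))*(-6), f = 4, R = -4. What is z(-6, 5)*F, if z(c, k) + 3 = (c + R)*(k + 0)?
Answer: -6360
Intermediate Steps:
F = 120 (F = (4*(-5 + 0))*(-6) = (4*(-5))*(-6) = -20*(-6) = 120)
z(c, k) = -3 + k*(-4 + c) (z(c, k) = -3 + (c - 4)*(k + 0) = -3 + (-4 + c)*k = -3 + k*(-4 + c))
z(-6, 5)*F = (-3 - 4*5 - 6*5)*120 = (-3 - 20 - 30)*120 = -53*120 = -6360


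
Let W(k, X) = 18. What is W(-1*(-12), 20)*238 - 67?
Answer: 4217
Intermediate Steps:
W(-1*(-12), 20)*238 - 67 = 18*238 - 67 = 4284 - 67 = 4217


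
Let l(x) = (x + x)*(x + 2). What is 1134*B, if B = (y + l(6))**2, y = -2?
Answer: 10020024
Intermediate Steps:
l(x) = 2*x*(2 + x) (l(x) = (2*x)*(2 + x) = 2*x*(2 + x))
B = 8836 (B = (-2 + 2*6*(2 + 6))**2 = (-2 + 2*6*8)**2 = (-2 + 96)**2 = 94**2 = 8836)
1134*B = 1134*8836 = 10020024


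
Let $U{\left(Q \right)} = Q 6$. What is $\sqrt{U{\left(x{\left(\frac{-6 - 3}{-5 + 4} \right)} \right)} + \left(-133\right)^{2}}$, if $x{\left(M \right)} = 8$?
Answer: $\sqrt{17737} \approx 133.18$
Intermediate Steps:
$U{\left(Q \right)} = 6 Q$
$\sqrt{U{\left(x{\left(\frac{-6 - 3}{-5 + 4} \right)} \right)} + \left(-133\right)^{2}} = \sqrt{6 \cdot 8 + \left(-133\right)^{2}} = \sqrt{48 + 17689} = \sqrt{17737}$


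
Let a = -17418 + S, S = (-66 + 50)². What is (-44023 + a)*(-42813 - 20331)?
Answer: 3863465640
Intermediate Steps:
S = 256 (S = (-16)² = 256)
a = -17162 (a = -17418 + 256 = -17162)
(-44023 + a)*(-42813 - 20331) = (-44023 - 17162)*(-42813 - 20331) = -61185*(-63144) = 3863465640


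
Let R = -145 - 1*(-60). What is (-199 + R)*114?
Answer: -32376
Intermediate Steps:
R = -85 (R = -145 + 60 = -85)
(-199 + R)*114 = (-199 - 85)*114 = -284*114 = -32376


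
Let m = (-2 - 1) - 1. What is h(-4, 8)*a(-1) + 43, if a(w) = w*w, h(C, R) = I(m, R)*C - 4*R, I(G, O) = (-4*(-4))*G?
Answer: 267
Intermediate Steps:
m = -4 (m = -3 - 1 = -4)
I(G, O) = 16*G
h(C, R) = -64*C - 4*R (h(C, R) = (16*(-4))*C - 4*R = -64*C - 4*R)
a(w) = w²
h(-4, 8)*a(-1) + 43 = (-64*(-4) - 4*8)*(-1)² + 43 = (256 - 32)*1 + 43 = 224*1 + 43 = 224 + 43 = 267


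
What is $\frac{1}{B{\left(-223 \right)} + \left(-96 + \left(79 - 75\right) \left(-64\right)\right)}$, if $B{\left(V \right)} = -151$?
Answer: $- \frac{1}{503} \approx -0.0019881$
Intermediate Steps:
$\frac{1}{B{\left(-223 \right)} + \left(-96 + \left(79 - 75\right) \left(-64\right)\right)} = \frac{1}{-151 + \left(-96 + \left(79 - 75\right) \left(-64\right)\right)} = \frac{1}{-151 + \left(-96 + 4 \left(-64\right)\right)} = \frac{1}{-151 - 352} = \frac{1}{-503} = - \frac{1}{503}$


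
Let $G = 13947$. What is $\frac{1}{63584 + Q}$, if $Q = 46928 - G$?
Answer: $\frac{1}{96565} \approx 1.0356 \cdot 10^{-5}$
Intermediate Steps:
$Q = 32981$ ($Q = 46928 - 13947 = 32981$)
$\frac{1}{63584 + Q} = \frac{1}{63584 + 32981} = \frac{1}{96565}$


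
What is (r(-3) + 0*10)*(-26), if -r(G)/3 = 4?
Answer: 312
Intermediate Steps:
r(G) = -12 (r(G) = -3*4 = -12)
(r(-3) + 0*10)*(-26) = (-12 + 0*10)*(-26) = (-12 + 0)*(-26) = -12*(-26) = 312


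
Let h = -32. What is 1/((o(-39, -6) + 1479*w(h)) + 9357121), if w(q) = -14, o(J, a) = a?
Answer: 1/9336409 ≈ 1.0711e-7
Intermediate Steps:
1/((o(-39, -6) + 1479*w(h)) + 9357121) = 1/((-6 + 1479*(-14)) + 9357121) = 1/((-6 - 20706) + 9357121) = 1/(-20712 + 9357121) = 1/9336409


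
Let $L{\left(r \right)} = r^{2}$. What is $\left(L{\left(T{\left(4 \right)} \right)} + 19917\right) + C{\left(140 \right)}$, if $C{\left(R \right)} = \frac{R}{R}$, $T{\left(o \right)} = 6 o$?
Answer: $20494$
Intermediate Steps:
$C{\left(R \right)} = 1$
$\left(L{\left(T{\left(4 \right)} \right)} + 19917\right) + C{\left(140 \right)} = \left(\left(6 \cdot 4\right)^{2} + 19917\right) + 1 = \left(24^{2} + 19917\right) + 1 = \left(576 + 19917\right) + 1 = 20493 + 1 = 20494$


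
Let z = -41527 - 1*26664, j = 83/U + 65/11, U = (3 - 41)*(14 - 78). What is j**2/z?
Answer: -25278774049/48802219147264 ≈ -0.00051798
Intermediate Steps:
U = 2432 (U = -38*(-64) = 2432)
j = 158993/26752 (j = 83/2432 + 65/11 = 158993/26752 ≈ 5.9432)
z = -68191 (z = -41527 - 26664 = -68191)
j**2/z = (158993/26752)**2/(-68191) = (25278774049/715669504)*(-1/68191) = -25278774049/48802219147264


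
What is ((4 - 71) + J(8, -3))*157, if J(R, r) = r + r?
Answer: -11461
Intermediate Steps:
J(R, r) = 2*r
((4 - 71) + J(8, -3))*157 = ((4 - 71) + 2*(-3))*157 = (-67 - 6)*157 = -73*157 = -11461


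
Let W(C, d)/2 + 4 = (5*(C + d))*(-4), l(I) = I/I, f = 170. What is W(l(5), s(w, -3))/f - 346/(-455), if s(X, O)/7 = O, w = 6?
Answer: 41918/7735 ≈ 5.4193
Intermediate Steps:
l(I) = 1
s(X, O) = 7*O
W(C, d) = -8 - 40*C - 40*d (W(C, d) = -8 + 2*((5*(C + d))*(-4)) = -8 + 2*((5*C + 5*d)*(-4)) = -8 + 2*(-20*C - 20*d) = -8 + (-40*C - 40*d) = -8 - 40*C - 40*d)
W(l(5), s(w, -3))/f - 346/(-455) = (-8 - 40*1 - 280*(-3))/170 - 346/(-455) = (-8 - 40 - 40*(-21))*(1/170) - 346*(-1/455) = (-8 - 40 + 840)*(1/170) + 346/455 = 792*(1/170) + 346/455 = 396/85 + 346/455 = 41918/7735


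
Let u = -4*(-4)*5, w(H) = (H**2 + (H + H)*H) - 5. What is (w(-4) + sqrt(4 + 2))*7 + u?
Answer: 381 + 7*sqrt(6) ≈ 398.15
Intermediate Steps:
w(H) = -5 + 3*H**2 (w(H) = (H**2 + (2*H)*H) - 5 = (H**2 + 2*H**2) - 5 = 3*H**2 - 5 = -5 + 3*H**2)
u = 80 (u = 16*5 = 80)
(w(-4) + sqrt(4 + 2))*7 + u = ((-5 + 3*(-4)**2) + sqrt(4 + 2))*7 + 80 = ((-5 + 3*16) + sqrt(6))*7 + 80 = ((-5 + 48) + sqrt(6))*7 + 80 = (43 + sqrt(6))*7 + 80 = (301 + 7*sqrt(6)) + 80 = 381 + 7*sqrt(6)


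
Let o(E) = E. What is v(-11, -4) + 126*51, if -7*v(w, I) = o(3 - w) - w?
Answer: 44957/7 ≈ 6422.4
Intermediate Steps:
v(w, I) = -3/7 + 2*w/7 (v(w, I) = -((3 - w) - w)/7 = -(3 - 2*w)/7 = -3/7 + 2*w/7)
v(-11, -4) + 126*51 = (-3/7 + (2/7)*(-11)) + 126*51 = (-3/7 - 22/7) + 6426 = -25/7 + 6426 = 44957/7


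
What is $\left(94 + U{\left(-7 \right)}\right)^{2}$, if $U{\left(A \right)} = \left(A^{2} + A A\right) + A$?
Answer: $34225$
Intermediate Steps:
$U{\left(A \right)} = A + 2 A^{2}$ ($U{\left(A \right)} = \left(A^{2} + A^{2}\right) + A = 2 A^{2} + A = A + 2 A^{2}$)
$\left(94 + U{\left(-7 \right)}\right)^{2} = \left(94 - 7 \left(1 + 2 \left(-7\right)\right)\right)^{2} = \left(94 - 7 \left(1 - 14\right)\right)^{2} = \left(94 - -91\right)^{2} = \left(94 + 91\right)^{2} = 185^{2} = 34225$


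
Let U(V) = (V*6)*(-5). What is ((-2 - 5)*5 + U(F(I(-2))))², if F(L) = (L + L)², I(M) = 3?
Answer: 1243225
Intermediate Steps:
F(L) = 4*L² (F(L) = (2*L)² = 4*L²)
U(V) = -30*V (U(V) = (6*V)*(-5) = -30*V)
((-2 - 5)*5 + U(F(I(-2))))² = ((-2 - 5)*5 - 120*3²)² = (-7*5 - 120*9)² = (-35 - 30*36)² = (-35 - 1080)² = (-1115)² = 1243225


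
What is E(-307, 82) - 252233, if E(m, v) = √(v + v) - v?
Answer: -252315 + 2*√41 ≈ -2.5230e+5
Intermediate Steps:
E(m, v) = -v + √2*√v (E(m, v) = √(2*v) - v = √2*√v - v = -v + √2*√v)
E(-307, 82) - 252233 = (-1*82 + √2*√82) - 252233 = (-82 + 2*√41) - 252233 = -252315 + 2*√41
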